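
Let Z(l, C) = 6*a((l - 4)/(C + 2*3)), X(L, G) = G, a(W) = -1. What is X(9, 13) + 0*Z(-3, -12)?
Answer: 13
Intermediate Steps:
Z(l, C) = -6 (Z(l, C) = 6*(-1) = -6)
X(9, 13) + 0*Z(-3, -12) = 13 + 0*(-6) = 13 + 0 = 13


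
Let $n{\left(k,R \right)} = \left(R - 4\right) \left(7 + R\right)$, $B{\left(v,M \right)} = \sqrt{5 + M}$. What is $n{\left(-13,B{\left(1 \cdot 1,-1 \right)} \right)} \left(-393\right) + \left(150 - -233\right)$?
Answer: $7457$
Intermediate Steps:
$n{\left(k,R \right)} = \left(-4 + R\right) \left(7 + R\right)$
$n{\left(-13,B{\left(1 \cdot 1,-1 \right)} \right)} \left(-393\right) + \left(150 - -233\right) = \left(-28 + \left(\sqrt{5 - 1}\right)^{2} + 3 \sqrt{5 - 1}\right) \left(-393\right) + \left(150 - -233\right) = \left(-28 + \left(\sqrt{4}\right)^{2} + 3 \sqrt{4}\right) \left(-393\right) + \left(150 + 233\right) = \left(-28 + 2^{2} + 3 \cdot 2\right) \left(-393\right) + 383 = \left(-28 + 4 + 6\right) \left(-393\right) + 383 = \left(-18\right) \left(-393\right) + 383 = 7074 + 383 = 7457$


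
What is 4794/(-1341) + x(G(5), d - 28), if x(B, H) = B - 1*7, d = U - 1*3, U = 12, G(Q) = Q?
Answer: -2492/447 ≈ -5.5749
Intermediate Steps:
d = 9 (d = 12 - 1*3 = 12 - 3 = 9)
x(B, H) = -7 + B (x(B, H) = B - 7 = -7 + B)
4794/(-1341) + x(G(5), d - 28) = 4794/(-1341) + (-7 + 5) = 4794*(-1/1341) - 2 = -1598/447 - 2 = -2492/447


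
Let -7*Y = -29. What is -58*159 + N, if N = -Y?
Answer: -64583/7 ≈ -9226.1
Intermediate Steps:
Y = 29/7 (Y = -⅐*(-29) = 29/7 ≈ 4.1429)
N = -29/7 (N = -1*29/7 = -29/7 ≈ -4.1429)
-58*159 + N = -58*159 - 29/7 = -9222 - 29/7 = -64583/7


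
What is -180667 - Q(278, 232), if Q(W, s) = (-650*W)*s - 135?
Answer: 41741868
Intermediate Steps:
Q(W, s) = -135 - 650*W*s (Q(W, s) = -650*W*s - 135 = -135 - 650*W*s)
-180667 - Q(278, 232) = -180667 - (-135 - 650*278*232) = -180667 - (-135 - 41922400) = -180667 - 1*(-41922535) = -180667 + 41922535 = 41741868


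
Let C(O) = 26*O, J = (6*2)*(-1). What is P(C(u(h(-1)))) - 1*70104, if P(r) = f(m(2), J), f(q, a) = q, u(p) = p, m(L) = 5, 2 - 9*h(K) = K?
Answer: -70099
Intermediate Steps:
h(K) = 2/9 - K/9
J = -12 (J = 12*(-1) = -12)
P(r) = 5
P(C(u(h(-1)))) - 1*70104 = 5 - 1*70104 = 5 - 70104 = -70099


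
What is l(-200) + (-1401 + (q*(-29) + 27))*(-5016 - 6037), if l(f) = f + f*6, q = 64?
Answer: 35699790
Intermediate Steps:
l(f) = 7*f (l(f) = f + 6*f = 7*f)
l(-200) + (-1401 + (q*(-29) + 27))*(-5016 - 6037) = 7*(-200) + (-1401 + (64*(-29) + 27))*(-5016 - 6037) = -1400 + (-1401 + (-1856 + 27))*(-11053) = -1400 + (-1401 - 1829)*(-11053) = -1400 - 3230*(-11053) = -1400 + 35701190 = 35699790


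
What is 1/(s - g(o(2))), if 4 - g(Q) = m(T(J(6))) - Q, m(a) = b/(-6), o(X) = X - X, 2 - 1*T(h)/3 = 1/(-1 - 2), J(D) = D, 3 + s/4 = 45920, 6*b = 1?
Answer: 36/6611903 ≈ 5.4447e-6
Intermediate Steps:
b = ⅙ (b = (⅙)*1 = ⅙ ≈ 0.16667)
s = 183668 (s = -12 + 4*45920 = -12 + 183680 = 183668)
T(h) = 7 (T(h) = 6 - 3/(-1 - 2) = 6 - 3/(-3) = 6 - 3*(-⅓) = 6 + 1 = 7)
o(X) = 0
m(a) = -1/36 (m(a) = (⅙)/(-6) = (⅙)*(-⅙) = -1/36)
g(Q) = 145/36 + Q (g(Q) = 4 - (-1/36 - Q) = 4 + (1/36 + Q) = 145/36 + Q)
1/(s - g(o(2))) = 1/(183668 - (145/36 + 0)) = 1/(183668 - 1*145/36) = 1/(183668 - 145/36) = 1/(6611903/36) = 36/6611903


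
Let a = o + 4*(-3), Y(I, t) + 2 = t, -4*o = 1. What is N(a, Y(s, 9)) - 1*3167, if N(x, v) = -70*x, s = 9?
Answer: -4619/2 ≈ -2309.5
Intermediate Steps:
o = -1/4 (o = -1/4*1 = -1/4 ≈ -0.25000)
Y(I, t) = -2 + t
a = -49/4 (a = -1/4 + 4*(-3) = -1/4 - 12 = -49/4 ≈ -12.250)
N(a, Y(s, 9)) - 1*3167 = -70*(-49/4) - 1*3167 = 1715/2 - 3167 = -4619/2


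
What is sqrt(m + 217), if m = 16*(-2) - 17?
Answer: 2*sqrt(42) ≈ 12.961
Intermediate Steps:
m = -49 (m = -32 - 17 = -49)
sqrt(m + 217) = sqrt(-49 + 217) = sqrt(168) = 2*sqrt(42)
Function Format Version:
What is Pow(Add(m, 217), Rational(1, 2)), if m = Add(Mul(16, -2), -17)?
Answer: Mul(2, Pow(42, Rational(1, 2))) ≈ 12.961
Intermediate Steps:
m = -49 (m = Add(-32, -17) = -49)
Pow(Add(m, 217), Rational(1, 2)) = Pow(Add(-49, 217), Rational(1, 2)) = Pow(168, Rational(1, 2)) = Mul(2, Pow(42, Rational(1, 2)))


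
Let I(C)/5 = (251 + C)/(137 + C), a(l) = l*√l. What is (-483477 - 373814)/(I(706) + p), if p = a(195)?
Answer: 76846707949/117096680170 - 2640009631389*√195/117096680170 ≈ -314.18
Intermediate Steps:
a(l) = l^(3/2)
p = 195*√195 (p = 195^(3/2) = 195*√195 ≈ 2723.0)
I(C) = 5*(251 + C)/(137 + C) (I(C) = 5*((251 + C)/(137 + C)) = 5*(251 + C)/(137 + C))
(-483477 - 373814)/(I(706) + p) = (-483477 - 373814)/(5*(251 + 706)/(137 + 706) + 195*√195) = -857291/(5*957/843 + 195*√195) = -857291/(5*(1/843)*957 + 195*√195) = -857291/(1595/281 + 195*√195)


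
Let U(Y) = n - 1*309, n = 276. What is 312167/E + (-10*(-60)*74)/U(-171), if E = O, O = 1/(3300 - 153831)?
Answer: -516898932247/11 ≈ -4.6991e+10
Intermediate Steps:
O = -1/150531 (O = 1/(-150531) = -1/150531 ≈ -6.6432e-6)
E = -1/150531 ≈ -6.6432e-6
U(Y) = -33 (U(Y) = 276 - 1*309 = 276 - 309 = -33)
312167/E + (-10*(-60)*74)/U(-171) = 312167/(-1/150531) + (-10*(-60)*74)/(-33) = 312167*(-150531) + (600*74)*(-1/33) = -46990810677 + 44400*(-1/33) = -46990810677 - 14800/11 = -516898932247/11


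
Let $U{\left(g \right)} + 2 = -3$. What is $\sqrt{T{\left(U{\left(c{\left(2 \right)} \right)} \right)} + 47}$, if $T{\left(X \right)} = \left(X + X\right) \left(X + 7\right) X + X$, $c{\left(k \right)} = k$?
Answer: $\sqrt{142} \approx 11.916$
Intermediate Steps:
$U{\left(g \right)} = -5$ ($U{\left(g \right)} = -2 - 3 = -5$)
$T{\left(X \right)} = X + 2 X^{2} \left(7 + X\right)$ ($T{\left(X \right)} = 2 X \left(7 + X\right) X + X = 2 X^{2} \left(7 + X\right) + X = X + 2 X^{2} \left(7 + X\right)$)
$\sqrt{T{\left(U{\left(c{\left(2 \right)} \right)} \right)} + 47} = \sqrt{- 5 \left(1 + 2 \left(-5\right)^{2} + 14 \left(-5\right)\right) + 47} = \sqrt{- 5 \left(1 + 2 \cdot 25 - 70\right) + 47} = \sqrt{- 5 \left(1 + 50 - 70\right) + 47} = \sqrt{\left(-5\right) \left(-19\right) + 47} = \sqrt{95 + 47} = \sqrt{142}$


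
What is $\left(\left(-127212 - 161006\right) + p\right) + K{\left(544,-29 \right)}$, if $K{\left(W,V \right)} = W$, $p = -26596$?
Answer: $-314270$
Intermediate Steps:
$\left(\left(-127212 - 161006\right) + p\right) + K{\left(544,-29 \right)} = \left(\left(-127212 - 161006\right) - 26596\right) + 544 = \left(-288218 - 26596\right) + 544 = -314814 + 544 = -314270$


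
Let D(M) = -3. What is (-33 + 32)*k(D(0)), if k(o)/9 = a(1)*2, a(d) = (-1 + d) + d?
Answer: -18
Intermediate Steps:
a(d) = -1 + 2*d
k(o) = 18 (k(o) = 9*((-1 + 2*1)*2) = 9*((-1 + 2)*2) = 9*(1*2) = 9*2 = 18)
(-33 + 32)*k(D(0)) = (-33 + 32)*18 = -1*18 = -18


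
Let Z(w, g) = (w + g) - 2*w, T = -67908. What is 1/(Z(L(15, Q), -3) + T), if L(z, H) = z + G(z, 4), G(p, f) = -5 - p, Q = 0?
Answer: -1/67906 ≈ -1.4726e-5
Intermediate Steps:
L(z, H) = -5 (L(z, H) = z + (-5 - z) = -5)
Z(w, g) = g - w (Z(w, g) = (g + w) - 2*w = g - w)
1/(Z(L(15, Q), -3) + T) = 1/((-3 - 1*(-5)) - 67908) = 1/((-3 + 5) - 67908) = 1/(2 - 67908) = 1/(-67906) = -1/67906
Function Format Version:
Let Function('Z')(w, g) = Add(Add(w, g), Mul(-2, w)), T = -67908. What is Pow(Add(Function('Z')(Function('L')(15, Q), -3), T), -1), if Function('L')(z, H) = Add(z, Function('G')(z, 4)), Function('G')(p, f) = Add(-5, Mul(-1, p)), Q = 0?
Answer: Rational(-1, 67906) ≈ -1.4726e-5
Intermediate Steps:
Function('L')(z, H) = -5 (Function('L')(z, H) = Add(z, Add(-5, Mul(-1, z))) = -5)
Function('Z')(w, g) = Add(g, Mul(-1, w)) (Function('Z')(w, g) = Add(Add(g, w), Mul(-2, w)) = Add(g, Mul(-1, w)))
Pow(Add(Function('Z')(Function('L')(15, Q), -3), T), -1) = Pow(Add(Add(-3, Mul(-1, -5)), -67908), -1) = Pow(Add(Add(-3, 5), -67908), -1) = Pow(Add(2, -67908), -1) = Pow(-67906, -1) = Rational(-1, 67906)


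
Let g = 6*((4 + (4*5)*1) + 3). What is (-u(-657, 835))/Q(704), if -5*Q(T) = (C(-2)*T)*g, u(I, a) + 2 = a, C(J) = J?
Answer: -4165/228096 ≈ -0.018260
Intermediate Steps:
u(I, a) = -2 + a
g = 162 (g = 6*((4 + 20*1) + 3) = 6*((4 + 20) + 3) = 6*(24 + 3) = 6*27 = 162)
Q(T) = 324*T/5 (Q(T) = -(-2*T)*162/5 = -(-324)*T/5 = 324*T/5)
(-u(-657, 835))/Q(704) = (-(-2 + 835))/(((324/5)*704)) = (-1*833)/(228096/5) = -833*5/228096 = -4165/228096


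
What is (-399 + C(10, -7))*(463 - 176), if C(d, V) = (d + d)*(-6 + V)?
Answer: -189133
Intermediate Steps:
C(d, V) = 2*d*(-6 + V) (C(d, V) = (2*d)*(-6 + V) = 2*d*(-6 + V))
(-399 + C(10, -7))*(463 - 176) = (-399 + 2*10*(-6 - 7))*(463 - 176) = (-399 + 2*10*(-13))*287 = (-399 - 260)*287 = -659*287 = -189133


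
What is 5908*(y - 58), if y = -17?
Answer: -443100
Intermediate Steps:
5908*(y - 58) = 5908*(-17 - 58) = 5908*(-75) = -443100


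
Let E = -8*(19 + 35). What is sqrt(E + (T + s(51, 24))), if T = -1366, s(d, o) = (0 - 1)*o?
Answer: I*sqrt(1822) ≈ 42.685*I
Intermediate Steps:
s(d, o) = -o
E = -432 (E = -8*54 = -432)
sqrt(E + (T + s(51, 24))) = sqrt(-432 + (-1366 - 1*24)) = sqrt(-432 + (-1366 - 24)) = sqrt(-432 - 1390) = sqrt(-1822) = I*sqrt(1822)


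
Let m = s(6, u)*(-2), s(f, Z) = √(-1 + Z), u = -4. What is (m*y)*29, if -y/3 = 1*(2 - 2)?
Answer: 0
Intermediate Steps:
y = 0 (y = -3*(2 - 2) = -3*0 = 0)
m = -2*I*√5 (m = √(-1 - 4)*(-2) = √(-5)*(-2) = (I*√5)*(-2) = -2*I*√5 ≈ -4.4721*I)
(m*y)*29 = (-2*I*√5*0)*29 = 0*29 = 0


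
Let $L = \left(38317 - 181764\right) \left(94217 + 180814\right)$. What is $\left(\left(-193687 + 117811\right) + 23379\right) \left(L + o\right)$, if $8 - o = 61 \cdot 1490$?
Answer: $2071135936409283$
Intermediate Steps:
$o = -90882$ ($o = 8 - 61 \cdot 1490 = 8 - 90890 = -90882$)
$L = -39452371857$ ($L = \left(-143447\right) 275031 = -39452371857$)
$\left(\left(-193687 + 117811\right) + 23379\right) \left(L + o\right) = \left(\left(-193687 + 117811\right) + 23379\right) \left(-39452371857 - 90882\right) = \left(-75876 + 23379\right) \left(-39452462739\right) = \left(-52497\right) \left(-39452462739\right) = 2071135936409283$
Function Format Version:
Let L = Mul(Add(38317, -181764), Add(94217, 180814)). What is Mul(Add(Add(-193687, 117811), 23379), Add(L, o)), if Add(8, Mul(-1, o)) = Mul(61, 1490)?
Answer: 2071135936409283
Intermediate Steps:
o = -90882 (o = Add(8, Mul(-1, Mul(61, 1490))) = Add(8, Mul(-1, 90890)) = Add(8, -90890) = -90882)
L = -39452371857 (L = Mul(-143447, 275031) = -39452371857)
Mul(Add(Add(-193687, 117811), 23379), Add(L, o)) = Mul(Add(Add(-193687, 117811), 23379), Add(-39452371857, -90882)) = Mul(Add(-75876, 23379), -39452462739) = Mul(-52497, -39452462739) = 2071135936409283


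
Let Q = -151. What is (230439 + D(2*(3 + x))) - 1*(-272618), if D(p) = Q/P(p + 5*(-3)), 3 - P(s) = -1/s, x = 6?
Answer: 5030117/10 ≈ 5.0301e+5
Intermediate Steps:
P(s) = 3 + 1/s (P(s) = 3 - (-1)/s = 3 + 1/s)
D(p) = -151/(3 + 1/(-15 + p)) (D(p) = -151/(3 + 1/(p + 5*(-3))) = -151/(3 + 1/(p - 15)) = -151/(3 + 1/(-15 + p)))
(230439 + D(2*(3 + x))) - 1*(-272618) = (230439 + 151*(15 - 2*(3 + 6))/(-44 + 3*(2*(3 + 6)))) - 1*(-272618) = (230439 + 151*(15 - 2*9)/(-44 + 3*(2*9))) + 272618 = (230439 + 151*(15 - 1*18)/(-44 + 3*18)) + 272618 = (230439 + 151*(15 - 18)/(-44 + 54)) + 272618 = (230439 + 151*(-3)/10) + 272618 = (230439 + 151*(⅒)*(-3)) + 272618 = (230439 - 453/10) + 272618 = 2303937/10 + 272618 = 5030117/10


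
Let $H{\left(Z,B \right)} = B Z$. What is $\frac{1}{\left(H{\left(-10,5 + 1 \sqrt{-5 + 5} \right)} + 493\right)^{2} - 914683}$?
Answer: $- \frac{1}{718434} \approx -1.3919 \cdot 10^{-6}$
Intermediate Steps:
$\frac{1}{\left(H{\left(-10,5 + 1 \sqrt{-5 + 5} \right)} + 493\right)^{2} - 914683} = \frac{1}{\left(\left(5 + 1 \sqrt{-5 + 5}\right) \left(-10\right) + 493\right)^{2} - 914683} = \frac{1}{\left(\left(5 + 1 \sqrt{0}\right) \left(-10\right) + 493\right)^{2} - 914683} = \frac{1}{\left(\left(5 + 1 \cdot 0\right) \left(-10\right) + 493\right)^{2} - 914683} = \frac{1}{\left(\left(5 + 0\right) \left(-10\right) + 493\right)^{2} - 914683} = \frac{1}{\left(5 \left(-10\right) + 493\right)^{2} - 914683} = \frac{1}{\left(-50 + 493\right)^{2} - 914683} = \frac{1}{443^{2} - 914683} = \frac{1}{196249 - 914683} = \frac{1}{-718434} = - \frac{1}{718434}$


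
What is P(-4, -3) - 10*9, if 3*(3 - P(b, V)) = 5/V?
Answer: -778/9 ≈ -86.444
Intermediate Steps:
P(b, V) = 3 - 5/(3*V)
P(-4, -3) - 10*9 = (3 - 5/3/(-3)) - 10*9 = (3 - 5/3*(-⅓)) - 90 = (3 + 5/9) - 90 = 32/9 - 90 = -778/9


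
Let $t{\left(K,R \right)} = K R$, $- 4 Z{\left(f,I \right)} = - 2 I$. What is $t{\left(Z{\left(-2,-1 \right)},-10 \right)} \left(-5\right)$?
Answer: $-25$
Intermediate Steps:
$Z{\left(f,I \right)} = \frac{I}{2}$ ($Z{\left(f,I \right)} = - \frac{\left(-2\right) I}{4} = \frac{I}{2}$)
$t{\left(Z{\left(-2,-1 \right)},-10 \right)} \left(-5\right) = \frac{1}{2} \left(-1\right) \left(-10\right) \left(-5\right) = \left(- \frac{1}{2}\right) \left(-10\right) \left(-5\right) = 5 \left(-5\right) = -25$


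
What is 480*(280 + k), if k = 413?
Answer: 332640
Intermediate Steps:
480*(280 + k) = 480*(280 + 413) = 480*693 = 332640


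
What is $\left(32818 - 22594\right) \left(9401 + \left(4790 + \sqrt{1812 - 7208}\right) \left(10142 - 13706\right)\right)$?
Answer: $-174443513616 - 72876672 i \sqrt{1349} \approx -1.7444 \cdot 10^{11} - 2.6767 \cdot 10^{9} i$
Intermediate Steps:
$\left(32818 - 22594\right) \left(9401 + \left(4790 + \sqrt{1812 - 7208}\right) \left(10142 - 13706\right)\right) = \left(32818 - 22594\right) \left(9401 + \left(4790 + \sqrt{-5396}\right) \left(10142 - 13706\right)\right) = 10224 \left(9401 + \left(4790 + 2 i \sqrt{1349}\right) \left(-3564\right)\right) = 10224 \left(9401 - \left(17071560 + 7128 i \sqrt{1349}\right)\right) = 10224 \left(-17062159 - 7128 i \sqrt{1349}\right) = -174443513616 - 72876672 i \sqrt{1349}$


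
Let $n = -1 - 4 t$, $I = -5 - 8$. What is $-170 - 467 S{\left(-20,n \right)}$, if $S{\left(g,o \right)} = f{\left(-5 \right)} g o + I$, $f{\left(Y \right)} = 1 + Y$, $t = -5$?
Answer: $-703939$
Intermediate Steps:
$I = -13$ ($I = -5 - 8 = -13$)
$n = 19$ ($n = -1 - -20 = -1 + 20 = 19$)
$S{\left(g,o \right)} = -13 - 4 g o$ ($S{\left(g,o \right)} = \left(1 - 5\right) g o - 13 = - 4 g o - 13 = -13 - 4 g o$)
$-170 - 467 S{\left(-20,n \right)} = -170 - 467 \left(-13 - \left(-80\right) 19\right) = -170 - 467 \left(-13 + 1520\right) = -170 - 703769 = -703939$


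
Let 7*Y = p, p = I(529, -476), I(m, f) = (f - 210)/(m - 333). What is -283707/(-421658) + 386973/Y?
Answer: -326340238761/421658 ≈ -7.7395e+5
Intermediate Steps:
I(m, f) = (-210 + f)/(-333 + m)
p = -7/2 (p = (-210 - 476)/(-333 + 529) = -686/196 = (1/196)*(-686) = -7/2 ≈ -3.5000)
Y = -½ (Y = (⅐)*(-7/2) = -½ ≈ -0.50000)
-283707/(-421658) + 386973/Y = -283707/(-421658) + 386973/(-½) = -283707*(-1/421658) + 386973*(-2) = 283707/421658 - 773946 = -326340238761/421658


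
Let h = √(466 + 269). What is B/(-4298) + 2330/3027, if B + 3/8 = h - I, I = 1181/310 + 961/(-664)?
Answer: 257882168891/334748483580 - √15/614 ≈ 0.76407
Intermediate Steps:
I = 243137/102920 (I = 1181*(1/310) + 961*(-1/664) = 1181/310 - 961/664 = 243137/102920 ≈ 2.3624)
h = 7*√15 (h = √735 = 7*√15 ≈ 27.111)
B = -70433/25730 + 7*√15 (B = -3/8 + (7*√15 - 1*243137/102920) = -3/8 + (7*√15 - 243137/102920) = -3/8 + (-243137/102920 + 7*√15) = -70433/25730 + 7*√15 ≈ 24.374)
B/(-4298) + 2330/3027 = (-70433/25730 + 7*√15)/(-4298) + 2330/3027 = (-70433/25730 + 7*√15)*(-1/4298) + 2330*(1/3027) = (70433/110587540 - √15/614) + 2330/3027 = 257882168891/334748483580 - √15/614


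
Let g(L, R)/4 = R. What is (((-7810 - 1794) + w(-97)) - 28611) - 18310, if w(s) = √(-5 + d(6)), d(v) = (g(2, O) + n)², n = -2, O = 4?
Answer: -56525 + √191 ≈ -56511.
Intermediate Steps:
g(L, R) = 4*R
d(v) = 196 (d(v) = (4*4 - 2)² = (16 - 2)² = 14² = 196)
w(s) = √191 (w(s) = √(-5 + 196) = √191)
(((-7810 - 1794) + w(-97)) - 28611) - 18310 = (((-7810 - 1794) + √191) - 28611) - 18310 = ((-9604 + √191) - 28611) - 18310 = (-38215 + √191) - 18310 = -56525 + √191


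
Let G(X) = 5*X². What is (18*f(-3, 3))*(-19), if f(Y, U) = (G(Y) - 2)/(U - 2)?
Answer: -14706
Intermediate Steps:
f(Y, U) = (-2 + 5*Y²)/(-2 + U) (f(Y, U) = (5*Y² - 2)/(U - 2) = (-2 + 5*Y²)/(-2 + U))
(18*f(-3, 3))*(-19) = (18*((-2 + 5*(-3)²)/(-2 + 3)))*(-19) = (18*((-2 + 5*9)/1))*(-19) = (18*(1*(-2 + 45)))*(-19) = (18*(1*43))*(-19) = (18*43)*(-19) = 774*(-19) = -14706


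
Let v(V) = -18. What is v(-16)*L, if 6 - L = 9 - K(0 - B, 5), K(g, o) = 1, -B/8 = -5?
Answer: 36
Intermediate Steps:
B = 40 (B = -8*(-5) = 40)
L = -2 (L = 6 - (9 - 1*1) = 6 - (9 - 1) = 6 - 1*8 = 6 - 8 = -2)
v(-16)*L = -18*(-2) = 36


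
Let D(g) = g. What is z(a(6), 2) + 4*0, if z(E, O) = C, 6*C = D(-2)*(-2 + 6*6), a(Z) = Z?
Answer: -34/3 ≈ -11.333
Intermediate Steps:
C = -34/3 (C = (-2*(-2 + 6*6))/6 = (-2*(-2 + 36))/6 = (-2*34)/6 = (⅙)*(-68) = -34/3 ≈ -11.333)
z(E, O) = -34/3
z(a(6), 2) + 4*0 = -34/3 + 4*0 = -34/3 + 0 = -34/3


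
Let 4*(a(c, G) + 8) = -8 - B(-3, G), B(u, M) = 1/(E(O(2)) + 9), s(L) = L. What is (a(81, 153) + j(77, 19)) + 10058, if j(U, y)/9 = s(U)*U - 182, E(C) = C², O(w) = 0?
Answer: 2223755/36 ≈ 61771.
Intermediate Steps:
j(U, y) = -1638 + 9*U² (j(U, y) = 9*(U*U - 182) = 9*(U² - 182) = 9*(-182 + U²) = -1638 + 9*U²)
B(u, M) = ⅑ (B(u, M) = 1/(0² + 9) = 1/(0 + 9) = 1/9 = ⅑)
a(c, G) = -361/36 (a(c, G) = -8 + (-8 - 1*⅑)/4 = -8 + (-8 - ⅑)/4 = -8 + (¼)*(-73/9) = -8 - 73/36 = -361/36)
(a(81, 153) + j(77, 19)) + 10058 = (-361/36 + (-1638 + 9*77²)) + 10058 = (-361/36 + (-1638 + 9*5929)) + 10058 = (-361/36 + (-1638 + 53361)) + 10058 = (-361/36 + 51723) + 10058 = 1861667/36 + 10058 = 2223755/36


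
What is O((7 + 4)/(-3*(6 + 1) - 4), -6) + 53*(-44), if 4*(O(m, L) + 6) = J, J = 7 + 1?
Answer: -2336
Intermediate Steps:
J = 8
O(m, L) = -4 (O(m, L) = -6 + (¼)*8 = -6 + 2 = -4)
O((7 + 4)/(-3*(6 + 1) - 4), -6) + 53*(-44) = -4 + 53*(-44) = -4 - 2332 = -2336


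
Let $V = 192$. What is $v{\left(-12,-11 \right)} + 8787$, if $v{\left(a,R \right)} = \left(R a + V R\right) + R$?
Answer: $6796$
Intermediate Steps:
$v{\left(a,R \right)} = 193 R + R a$ ($v{\left(a,R \right)} = \left(R a + 192 R\right) + R = \left(192 R + R a\right) + R = 193 R + R a$)
$v{\left(-12,-11 \right)} + 8787 = - 11 \left(193 - 12\right) + 8787 = \left(-11\right) 181 + 8787 = -1991 + 8787 = 6796$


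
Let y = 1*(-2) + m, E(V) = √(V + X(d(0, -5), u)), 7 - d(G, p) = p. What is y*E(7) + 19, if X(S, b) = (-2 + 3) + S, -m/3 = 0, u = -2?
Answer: 19 - 4*√5 ≈ 10.056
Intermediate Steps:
m = 0 (m = -3*0 = 0)
d(G, p) = 7 - p
X(S, b) = 1 + S
E(V) = √(13 + V) (E(V) = √(V + (1 + (7 - 1*(-5)))) = √(V + (1 + (7 + 5))) = √(V + (1 + 12)) = √(V + 13) = √(13 + V))
y = -2 (y = 1*(-2) + 0 = -2 + 0 = -2)
y*E(7) + 19 = -2*√(13 + 7) + 19 = -4*√5 + 19 = 19 - 4*√5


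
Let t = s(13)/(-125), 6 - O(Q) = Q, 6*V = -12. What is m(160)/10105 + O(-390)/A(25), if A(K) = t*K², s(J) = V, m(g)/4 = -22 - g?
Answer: 79886/2021 ≈ 39.528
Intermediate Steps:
m(g) = -88 - 4*g (m(g) = 4*(-22 - g) = -88 - 4*g)
V = -2 (V = (⅙)*(-12) = -2)
O(Q) = 6 - Q
s(J) = -2
t = 2/125 (t = -2/(-125) = -2*(-1/125) = 2/125 ≈ 0.016000)
A(K) = 2*K²/125
m(160)/10105 + O(-390)/A(25) = (-88 - 4*160)/10105 + (6 - 1*(-390))/(((2/125)*25²)) = (-88 - 640)*(1/10105) + (6 + 390)/(((2/125)*625)) = -728*1/10105 + 396/10 = -728/10105 + 396*(⅒) = -728/10105 + 198/5 = 79886/2021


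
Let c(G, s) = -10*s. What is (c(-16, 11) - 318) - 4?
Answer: -432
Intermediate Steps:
(c(-16, 11) - 318) - 4 = (-10*11 - 318) - 4 = (-110 - 318) - 4 = -428 - 4 = -432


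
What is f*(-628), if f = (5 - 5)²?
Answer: 0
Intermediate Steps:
f = 0 (f = 0² = 0)
f*(-628) = 0*(-628) = 0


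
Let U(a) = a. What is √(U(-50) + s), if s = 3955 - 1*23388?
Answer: I*√19483 ≈ 139.58*I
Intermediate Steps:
s = -19433 (s = 3955 - 23388 = -19433)
√(U(-50) + s) = √(-50 - 19433) = √(-19483) = I*√19483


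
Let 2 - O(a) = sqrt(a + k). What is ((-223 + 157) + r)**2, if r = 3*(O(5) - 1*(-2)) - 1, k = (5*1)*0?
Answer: 3070 + 330*sqrt(5) ≈ 3807.9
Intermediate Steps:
k = 0 (k = 5*0 = 0)
O(a) = 2 - sqrt(a) (O(a) = 2 - sqrt(a + 0) = 2 - sqrt(a))
r = 11 - 3*sqrt(5) (r = 3*((2 - sqrt(5)) - 1*(-2)) - 1 = 3*((2 - sqrt(5)) + 2) - 1 = 3*(4 - sqrt(5)) - 1 = (12 - 3*sqrt(5)) - 1 = 11 - 3*sqrt(5) ≈ 4.2918)
((-223 + 157) + r)**2 = ((-223 + 157) + (11 - 3*sqrt(5)))**2 = (-66 + (11 - 3*sqrt(5)))**2 = (-55 - 3*sqrt(5))**2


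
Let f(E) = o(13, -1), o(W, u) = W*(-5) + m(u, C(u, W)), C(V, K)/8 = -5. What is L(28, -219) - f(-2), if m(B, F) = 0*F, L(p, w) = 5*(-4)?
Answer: 45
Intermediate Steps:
L(p, w) = -20
C(V, K) = -40 (C(V, K) = 8*(-5) = -40)
m(B, F) = 0
o(W, u) = -5*W (o(W, u) = W*(-5) + 0 = -5*W + 0 = -5*W)
f(E) = -65 (f(E) = -5*13 = -65)
L(28, -219) - f(-2) = -20 - 1*(-65) = -20 + 65 = 45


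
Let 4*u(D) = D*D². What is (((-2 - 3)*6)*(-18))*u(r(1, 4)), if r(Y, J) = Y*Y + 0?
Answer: 135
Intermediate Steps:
r(Y, J) = Y² (r(Y, J) = Y² + 0 = Y²)
u(D) = D³/4 (u(D) = (D*D²)/4 = D³/4)
(((-2 - 3)*6)*(-18))*u(r(1, 4)) = (((-2 - 3)*6)*(-18))*((1²)³/4) = (-5*6*(-18))*((¼)*1³) = (-30*(-18))*((¼)*1) = 540*(¼) = 135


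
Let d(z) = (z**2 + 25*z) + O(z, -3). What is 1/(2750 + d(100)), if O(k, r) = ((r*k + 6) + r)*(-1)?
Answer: 1/15547 ≈ 6.4321e-5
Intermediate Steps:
O(k, r) = -6 - r - k*r (O(k, r) = ((k*r + 6) + r)*(-1) = ((6 + k*r) + r)*(-1) = (6 + r + k*r)*(-1) = -6 - r - k*r)
d(z) = -3 + z**2 + 28*z (d(z) = (z**2 + 25*z) + (-6 - 1*(-3) - 1*z*(-3)) = (z**2 + 25*z) + (-6 + 3 + 3*z) = (z**2 + 25*z) + (-3 + 3*z) = -3 + z**2 + 28*z)
1/(2750 + d(100)) = 1/(2750 + (-3 + 100**2 + 28*100)) = 1/(2750 + (-3 + 10000 + 2800)) = 1/(2750 + 12797) = 1/15547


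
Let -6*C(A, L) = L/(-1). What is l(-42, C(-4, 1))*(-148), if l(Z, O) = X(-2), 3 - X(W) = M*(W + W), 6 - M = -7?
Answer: -8140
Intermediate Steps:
C(A, L) = L/6 (C(A, L) = -L/(6*(-1)) = -L*(-1)/6 = -(-1)*L/6 = L/6)
M = 13 (M = 6 - 1*(-7) = 6 + 7 = 13)
X(W) = 3 - 26*W (X(W) = 3 - 13*(W + W) = 3 - 13*2*W = 3 - 26*W)
l(Z, O) = 55 (l(Z, O) = 3 - 26*(-2) = 3 + 52 = 55)
l(-42, C(-4, 1))*(-148) = 55*(-148) = -8140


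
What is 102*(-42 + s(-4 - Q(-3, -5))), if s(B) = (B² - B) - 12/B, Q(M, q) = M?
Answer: -2856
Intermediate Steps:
s(B) = B² - B - 12/B
102*(-42 + s(-4 - Q(-3, -5))) = 102*(-42 + ((-4 - 1*(-3))² - (-4 - 1*(-3)) - 12/(-4 - 1*(-3)))) = 102*(-42 + ((-4 + 3)² - (-4 + 3) - 12/(-4 + 3))) = 102*(-42 + ((-1)² - 1*(-1) - 12/(-1))) = 102*(-42 + (1 + 1 - 12*(-1))) = 102*(-42 + (1 + 1 + 12)) = 102*(-42 + 14) = 102*(-28) = -2856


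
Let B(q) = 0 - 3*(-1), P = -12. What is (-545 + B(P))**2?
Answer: 293764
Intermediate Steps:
B(q) = 3 (B(q) = 0 + 3 = 3)
(-545 + B(P))**2 = (-545 + 3)**2 = (-542)**2 = 293764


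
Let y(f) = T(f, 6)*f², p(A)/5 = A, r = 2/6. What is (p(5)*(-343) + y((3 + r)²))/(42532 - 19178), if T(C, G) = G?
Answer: -211525/630558 ≈ -0.33546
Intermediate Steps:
r = ⅓ (r = 2*(⅙) = ⅓ ≈ 0.33333)
p(A) = 5*A
y(f) = 6*f²
(p(5)*(-343) + y((3 + r)²))/(42532 - 19178) = ((5*5)*(-343) + 6*((3 + ⅓)²)²)/(42532 - 19178) = (25*(-343) + 6*((10/3)²)²)/23354 = (-8575 + 6*(100/9)²)*(1/23354) = (-8575 + 6*(10000/81))*(1/23354) = (-8575 + 20000/27)*(1/23354) = -211525/27*1/23354 = -211525/630558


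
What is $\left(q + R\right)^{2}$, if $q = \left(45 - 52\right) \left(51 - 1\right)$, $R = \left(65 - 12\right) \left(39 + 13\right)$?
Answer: $5788836$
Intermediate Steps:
$R = 2756$ ($R = 53 \cdot 52 = 2756$)
$q = -350$ ($q = \left(-7\right) 50 = -350$)
$\left(q + R\right)^{2} = \left(-350 + 2756\right)^{2} = 2406^{2} = 5788836$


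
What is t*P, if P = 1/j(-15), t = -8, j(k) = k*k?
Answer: -8/225 ≈ -0.035556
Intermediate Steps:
j(k) = k**2
P = 1/225 (P = 1/((-15)**2) = 1/225 ≈ 0.0044444)
t*P = -8*1/225 = -8/225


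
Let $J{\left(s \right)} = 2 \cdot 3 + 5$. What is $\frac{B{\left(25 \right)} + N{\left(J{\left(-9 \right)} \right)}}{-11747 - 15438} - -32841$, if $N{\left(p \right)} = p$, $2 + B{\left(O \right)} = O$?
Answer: $\frac{892782551}{27185} \approx 32841.0$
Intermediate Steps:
$J{\left(s \right)} = 11$ ($J{\left(s \right)} = 6 + 5 = 11$)
$B{\left(O \right)} = -2 + O$
$\frac{B{\left(25 \right)} + N{\left(J{\left(-9 \right)} \right)}}{-11747 - 15438} - -32841 = \frac{\left(-2 + 25\right) + 11}{-11747 - 15438} - -32841 = \frac{23 + 11}{-27185} + 32841 = 34 \left(- \frac{1}{27185}\right) + 32841 = - \frac{34}{27185} + 32841 = \frac{892782551}{27185}$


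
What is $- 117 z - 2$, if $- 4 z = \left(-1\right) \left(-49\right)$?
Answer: $\frac{5725}{4} \approx 1431.3$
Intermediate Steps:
$z = - \frac{49}{4}$ ($z = - \frac{\left(-1\right) \left(-49\right)}{4} = \left(- \frac{1}{4}\right) 49 = - \frac{49}{4} \approx -12.25$)
$- 117 z - 2 = \left(-117\right) \left(- \frac{49}{4}\right) - 2 = \frac{5733}{4} - 2 = \frac{5725}{4}$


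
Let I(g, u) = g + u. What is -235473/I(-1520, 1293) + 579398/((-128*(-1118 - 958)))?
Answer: 31351646345/30160128 ≈ 1039.5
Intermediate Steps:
-235473/I(-1520, 1293) + 579398/((-128*(-1118 - 958))) = -235473/(-1520 + 1293) + 579398/((-128*(-1118 - 958))) = -235473/(-227) + 579398/((-128*(-2076))) = -235473*(-1/227) + 579398/265728 = 235473/227 + 579398*(1/265728) = 235473/227 + 289699/132864 = 31351646345/30160128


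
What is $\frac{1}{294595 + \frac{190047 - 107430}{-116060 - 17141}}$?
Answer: $\frac{133201}{39240265978} \approx 3.3945 \cdot 10^{-6}$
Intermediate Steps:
$\frac{1}{294595 + \frac{190047 - 107430}{-116060 - 17141}} = \frac{1}{294595 + \frac{82617}{-133201}} = \frac{1}{294595 + 82617 \left(- \frac{1}{133201}\right)} = \frac{1}{294595 - \frac{82617}{133201}} = \frac{1}{\frac{39240265978}{133201}} = \frac{133201}{39240265978}$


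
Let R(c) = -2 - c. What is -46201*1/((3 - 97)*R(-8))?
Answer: 983/12 ≈ 81.917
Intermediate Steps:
-46201*1/((3 - 97)*R(-8)) = -46201*1/((-2 - 1*(-8))*(3 - 97)) = -46201*(-1/(94*(-2 + 8))) = -46201/(6*(-94)) = -46201/(-564) = -46201*(-1/564) = 983/12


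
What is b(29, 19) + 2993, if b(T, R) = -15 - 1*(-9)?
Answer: 2987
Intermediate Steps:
b(T, R) = -6 (b(T, R) = -15 + 9 = -6)
b(29, 19) + 2993 = -6 + 2993 = 2987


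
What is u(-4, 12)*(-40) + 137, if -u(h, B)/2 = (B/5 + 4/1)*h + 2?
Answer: -1751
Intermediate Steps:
u(h, B) = -4 - 2*h*(4 + B/5) (u(h, B) = -2*((B/5 + 4/1)*h + 2) = -2*((B*(⅕) + 4*1)*h + 2) = -2*((B/5 + 4)*h + 2) = -2*((4 + B/5)*h + 2) = -2*(h*(4 + B/5) + 2) = -2*(2 + h*(4 + B/5)) = -4 - 2*h*(4 + B/5))
u(-4, 12)*(-40) + 137 = (-4 - 8*(-4) - ⅖*12*(-4))*(-40) + 137 = (-4 + 32 + 96/5)*(-40) + 137 = (236/5)*(-40) + 137 = -1888 + 137 = -1751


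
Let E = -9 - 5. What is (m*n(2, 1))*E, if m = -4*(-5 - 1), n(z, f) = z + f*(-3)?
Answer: 336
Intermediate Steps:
n(z, f) = z - 3*f
E = -14
m = 24 (m = -4*(-6) = 24)
(m*n(2, 1))*E = (24*(2 - 3*1))*(-14) = (24*(2 - 3))*(-14) = (24*(-1))*(-14) = -24*(-14) = 336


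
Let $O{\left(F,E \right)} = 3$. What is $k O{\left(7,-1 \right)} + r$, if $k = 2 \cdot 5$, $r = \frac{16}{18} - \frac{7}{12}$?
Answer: $\frac{1091}{36} \approx 30.306$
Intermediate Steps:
$r = \frac{11}{36}$ ($r = 16 \cdot \frac{1}{18} - \frac{7}{12} = \frac{8}{9} - \frac{7}{12} = \frac{11}{36} \approx 0.30556$)
$k = 10$
$k O{\left(7,-1 \right)} + r = 10 \cdot 3 + \frac{11}{36} = 30 + \frac{11}{36} = \frac{1091}{36}$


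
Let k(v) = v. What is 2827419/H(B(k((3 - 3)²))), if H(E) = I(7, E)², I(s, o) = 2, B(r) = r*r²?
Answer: 2827419/4 ≈ 7.0686e+5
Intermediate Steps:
B(r) = r³
H(E) = 4 (H(E) = 2² = 4)
2827419/H(B(k((3 - 3)²))) = 2827419/4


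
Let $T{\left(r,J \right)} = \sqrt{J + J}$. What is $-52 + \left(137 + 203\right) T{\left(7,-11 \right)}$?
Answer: $-52 + 340 i \sqrt{22} \approx -52.0 + 1594.7 i$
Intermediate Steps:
$T{\left(r,J \right)} = \sqrt{2} \sqrt{J}$ ($T{\left(r,J \right)} = \sqrt{2 J} = \sqrt{2} \sqrt{J}$)
$-52 + \left(137 + 203\right) T{\left(7,-11 \right)} = -52 + \left(137 + 203\right) \sqrt{2} \sqrt{-11} = -52 + 340 \sqrt{2} i \sqrt{11} = -52 + 340 i \sqrt{22}$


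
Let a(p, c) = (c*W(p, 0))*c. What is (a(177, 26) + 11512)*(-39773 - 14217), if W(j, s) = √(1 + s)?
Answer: -658030120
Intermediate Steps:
a(p, c) = c² (a(p, c) = (c*√(1 + 0))*c = (c*√1)*c = (c*1)*c = c*c = c²)
(a(177, 26) + 11512)*(-39773 - 14217) = (26² + 11512)*(-39773 - 14217) = (676 + 11512)*(-53990) = 12188*(-53990) = -658030120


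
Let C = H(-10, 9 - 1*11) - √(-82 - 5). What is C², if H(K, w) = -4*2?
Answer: (8 + I*√87)² ≈ -23.0 + 149.24*I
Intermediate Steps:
H(K, w) = -8
C = -8 - I*√87 (C = -8 - √(-82 - 5) = -8 - √(-87) = -8 - I*√87 ≈ -8.0 - 9.3274*I)
C² = (-8 - I*√87)²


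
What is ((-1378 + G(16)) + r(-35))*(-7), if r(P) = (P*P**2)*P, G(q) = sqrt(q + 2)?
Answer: -10494729 - 21*sqrt(2) ≈ -1.0495e+7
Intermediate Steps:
G(q) = sqrt(2 + q)
r(P) = P**4 (r(P) = P**3*P = P**4)
((-1378 + G(16)) + r(-35))*(-7) = ((-1378 + sqrt(2 + 16)) + (-35)**4)*(-7) = ((-1378 + sqrt(18)) + 1500625)*(-7) = ((-1378 + 3*sqrt(2)) + 1500625)*(-7) = (1499247 + 3*sqrt(2))*(-7) = -10494729 - 21*sqrt(2)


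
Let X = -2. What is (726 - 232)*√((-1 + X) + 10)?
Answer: 494*√7 ≈ 1307.0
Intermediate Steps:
(726 - 232)*√((-1 + X) + 10) = (726 - 232)*√((-1 - 2) + 10) = 494*√(-3 + 10) = 494*√7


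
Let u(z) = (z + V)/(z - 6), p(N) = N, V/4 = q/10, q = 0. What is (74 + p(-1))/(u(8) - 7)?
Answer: -73/3 ≈ -24.333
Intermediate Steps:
V = 0 (V = 4*(0/10) = 4*(0*(1/10)) = 4*0 = 0)
u(z) = z/(-6 + z) (u(z) = (z + 0)/(z - 6) = z/(-6 + z))
(74 + p(-1))/(u(8) - 7) = (74 - 1)/(8/(-6 + 8) - 7) = 73/(8/2 - 7) = 73/(8*(1/2) - 7) = 73/(4 - 7) = 73/(-3) = 73*(-1/3) = -73/3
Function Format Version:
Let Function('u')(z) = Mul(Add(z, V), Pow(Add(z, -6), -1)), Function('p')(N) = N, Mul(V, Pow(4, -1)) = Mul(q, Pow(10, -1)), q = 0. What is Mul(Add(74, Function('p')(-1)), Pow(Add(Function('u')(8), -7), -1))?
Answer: Rational(-73, 3) ≈ -24.333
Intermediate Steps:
V = 0 (V = Mul(4, Mul(0, Pow(10, -1))) = Mul(4, Mul(0, Rational(1, 10))) = Mul(4, 0) = 0)
Function('u')(z) = Mul(z, Pow(Add(-6, z), -1)) (Function('u')(z) = Mul(Add(z, 0), Pow(Add(z, -6), -1)) = Mul(z, Pow(Add(-6, z), -1)))
Mul(Add(74, Function('p')(-1)), Pow(Add(Function('u')(8), -7), -1)) = Mul(Add(74, -1), Pow(Add(Mul(8, Pow(Add(-6, 8), -1)), -7), -1)) = Mul(73, Pow(Add(Mul(8, Pow(2, -1)), -7), -1)) = Mul(73, Pow(Add(Mul(8, Rational(1, 2)), -7), -1)) = Mul(73, Pow(Add(4, -7), -1)) = Mul(73, Pow(-3, -1)) = Mul(73, Rational(-1, 3)) = Rational(-73, 3)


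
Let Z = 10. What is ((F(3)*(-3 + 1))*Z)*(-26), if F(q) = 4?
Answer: 2080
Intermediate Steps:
((F(3)*(-3 + 1))*Z)*(-26) = ((4*(-3 + 1))*10)*(-26) = ((4*(-2))*10)*(-26) = -8*10*(-26) = -80*(-26) = 2080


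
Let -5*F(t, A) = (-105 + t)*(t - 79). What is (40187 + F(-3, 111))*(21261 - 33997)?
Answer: -2446318144/5 ≈ -4.8926e+8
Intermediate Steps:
F(t, A) = -(-105 + t)*(-79 + t)/5 (F(t, A) = -(-105 + t)*(t - 79)/5 = -(-105 + t)*(-79 + t)/5)
(40187 + F(-3, 111))*(21261 - 33997) = (40187 + (-1659 - ⅕*(-3)² + (184/5)*(-3)))*(21261 - 33997) = (40187 + (-1659 - ⅕*9 - 552/5))*(-12736) = (40187 + (-1659 - 9/5 - 552/5))*(-12736) = (40187 - 8856/5)*(-12736) = (192079/5)*(-12736) = -2446318144/5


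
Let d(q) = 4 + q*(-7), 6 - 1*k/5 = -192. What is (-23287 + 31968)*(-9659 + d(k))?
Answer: -143974385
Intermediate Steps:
k = 990 (k = 30 - 5*(-192) = 30 + 960 = 990)
d(q) = 4 - 7*q
(-23287 + 31968)*(-9659 + d(k)) = (-23287 + 31968)*(-9659 + (4 - 7*990)) = 8681*(-9659 + (4 - 6930)) = 8681*(-9659 - 6926) = 8681*(-16585) = -143974385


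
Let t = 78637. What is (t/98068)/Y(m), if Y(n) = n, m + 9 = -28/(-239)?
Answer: -18794243/208198364 ≈ -0.090271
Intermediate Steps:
m = -2123/239 (m = -9 - 28/(-239) = -9 - 28*(-1/239) = -9 + 28/239 = -2123/239 ≈ -8.8828)
(t/98068)/Y(m) = (78637/98068)/(-2123/239) = (78637*(1/98068))*(-239/2123) = (78637/98068)*(-239/2123) = -18794243/208198364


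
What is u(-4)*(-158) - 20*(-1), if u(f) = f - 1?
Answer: 810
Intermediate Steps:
u(f) = -1 + f
u(-4)*(-158) - 20*(-1) = (-1 - 4)*(-158) - 20*(-1) = -5*(-158) + 20 = 790 + 20 = 810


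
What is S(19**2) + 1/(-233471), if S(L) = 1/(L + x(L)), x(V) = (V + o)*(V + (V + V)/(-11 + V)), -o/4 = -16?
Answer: 551658/252764809969 ≈ 2.1825e-6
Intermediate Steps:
o = 64 (o = -4*(-16) = 64)
x(V) = (64 + V)*(V + 2*V/(-11 + V)) (x(V) = (V + 64)*(V + (V + V)/(-11 + V)) = (64 + V)*(V + (2*V)/(-11 + V)) = (64 + V)*(V + 2*V/(-11 + V)))
S(L) = 1/(L + L*(-576 + L**2 + 55*L)/(-11 + L))
S(19**2) + 1/(-233471) = (-11 + 19**2)/((19**2)*(-587 + (19**2)**2 + 56*19**2)) + 1/(-233471) = (-11 + 361)/(361*(-587 + 361**2 + 56*361)) - 1/233471 = (1/361)*350/(-587 + 130321 + 20216) - 1/233471 = (1/361)*350/149950 - 1/233471 = (1/361)*(1/149950)*350 - 1/233471 = 7/1082639 - 1/233471 = 551658/252764809969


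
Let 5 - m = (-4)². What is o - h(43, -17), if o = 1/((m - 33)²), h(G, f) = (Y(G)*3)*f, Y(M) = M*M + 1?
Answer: 182661601/1936 ≈ 94350.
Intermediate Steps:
Y(M) = 1 + M² (Y(M) = M² + 1 = 1 + M²)
m = -11 (m = 5 - 1*(-4)² = 5 - 1*16 = 5 - 16 = -11)
h(G, f) = f*(3 + 3*G²) (h(G, f) = ((1 + G²)*3)*f = (3 + 3*G²)*f = f*(3 + 3*G²))
o = 1/1936 (o = 1/((-11 - 33)²) = 1/((-44)²) = 1/1936 ≈ 0.00051653)
o - h(43, -17) = 1/1936 - 3*(-17)*(1 + 43²) = 1/1936 - 3*(-17)*(1 + 1849) = 1/1936 - 3*(-17)*1850 = 1/1936 - 1*(-94350) = 1/1936 + 94350 = 182661601/1936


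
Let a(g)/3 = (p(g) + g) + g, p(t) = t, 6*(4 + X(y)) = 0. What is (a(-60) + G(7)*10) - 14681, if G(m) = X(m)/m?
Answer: -106587/7 ≈ -15227.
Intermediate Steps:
X(y) = -4 (X(y) = -4 + (1/6)*0 = -4 + 0 = -4)
G(m) = -4/m
a(g) = 9*g (a(g) = 3*((g + g) + g) = 3*(2*g + g) = 3*(3*g) = 9*g)
(a(-60) + G(7)*10) - 14681 = (9*(-60) - 4/7*10) - 14681 = (-540 - 4*1/7*10) - 14681 = (-540 - 4/7*10) - 14681 = (-540 - 40/7) - 14681 = -3820/7 - 14681 = -106587/7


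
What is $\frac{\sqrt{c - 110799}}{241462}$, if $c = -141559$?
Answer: $\frac{i \sqrt{252358}}{241462} \approx 0.0020805 i$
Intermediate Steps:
$\frac{\sqrt{c - 110799}}{241462} = \frac{\sqrt{-141559 - 110799}}{241462} = \sqrt{-252358} \cdot \frac{1}{241462} = i \sqrt{252358} \cdot \frac{1}{241462} = \frac{i \sqrt{252358}}{241462}$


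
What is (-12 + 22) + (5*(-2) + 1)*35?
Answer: -305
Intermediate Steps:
(-12 + 22) + (5*(-2) + 1)*35 = 10 + (-10 + 1)*35 = 10 - 9*35 = 10 - 315 = -305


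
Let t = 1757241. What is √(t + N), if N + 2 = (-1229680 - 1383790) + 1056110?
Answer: √199879 ≈ 447.08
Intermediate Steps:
N = -1557362 (N = -2 + ((-1229680 - 1383790) + 1056110) = -2 + (-2613470 + 1056110) = -2 - 1557360 = -1557362)
√(t + N) = √(1757241 - 1557362) = √199879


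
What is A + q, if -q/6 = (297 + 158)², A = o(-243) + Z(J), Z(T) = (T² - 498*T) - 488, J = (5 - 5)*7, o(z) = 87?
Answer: -1242551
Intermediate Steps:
J = 0 (J = 0*7 = 0)
Z(T) = -488 + T² - 498*T
A = -401 (A = 87 + (-488 + 0² - 498*0) = 87 + (-488 + 0 + 0) = 87 - 488 = -401)
q = -1242150 (q = -6*(297 + 158)² = -6*455² = -6*207025 = -1242150)
A + q = -401 - 1242150 = -1242551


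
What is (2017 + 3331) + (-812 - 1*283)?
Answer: 4253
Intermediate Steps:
(2017 + 3331) + (-812 - 1*283) = 5348 + (-812 - 283) = 5348 - 1095 = 4253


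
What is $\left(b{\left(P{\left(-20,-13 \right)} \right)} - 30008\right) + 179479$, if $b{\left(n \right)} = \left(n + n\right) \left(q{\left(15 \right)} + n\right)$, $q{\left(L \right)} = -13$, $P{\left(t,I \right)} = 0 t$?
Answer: $149471$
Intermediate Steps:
$P{\left(t,I \right)} = 0$
$b{\left(n \right)} = 2 n \left(-13 + n\right)$ ($b{\left(n \right)} = \left(n + n\right) \left(-13 + n\right) = 2 n \left(-13 + n\right)$)
$\left(b{\left(P{\left(-20,-13 \right)} \right)} - 30008\right) + 179479 = \left(2 \cdot 0 \left(-13 + 0\right) - 30008\right) + 179479 = \left(2 \cdot 0 \left(-13\right) - 30008\right) + 179479 = \left(0 - 30008\right) + 179479 = -30008 + 179479 = 149471$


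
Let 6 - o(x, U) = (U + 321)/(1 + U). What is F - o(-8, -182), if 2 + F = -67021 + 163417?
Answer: 17446089/181 ≈ 96387.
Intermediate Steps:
o(x, U) = 6 - (321 + U)/(1 + U) (o(x, U) = 6 - (U + 321)/(1 + U) = 6 - (321 + U)/(1 + U))
F = 96394 (F = -2 + (-67021 + 163417) = -2 + 96396 = 96394)
F - o(-8, -182) = 96394 - 5*(-63 - 182)/(1 - 182) = 96394 - 5*(-245)/(-181) = 96394 - 5*(-1)*(-245)/181 = 96394 - 1*1225/181 = 96394 - 1225/181 = 17446089/181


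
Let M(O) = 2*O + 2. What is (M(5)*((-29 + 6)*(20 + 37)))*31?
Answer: -487692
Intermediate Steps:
M(O) = 2 + 2*O
(M(5)*((-29 + 6)*(20 + 37)))*31 = ((2 + 2*5)*((-29 + 6)*(20 + 37)))*31 = ((2 + 10)*(-23*57))*31 = (12*(-1311))*31 = -15732*31 = -487692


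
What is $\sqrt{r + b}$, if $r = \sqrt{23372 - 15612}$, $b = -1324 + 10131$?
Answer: $\sqrt{8807 + 4 \sqrt{485}} \approx 94.314$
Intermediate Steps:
$b = 8807$
$r = 4 \sqrt{485}$ ($r = \sqrt{7760} = 4 \sqrt{485} \approx 88.091$)
$\sqrt{r + b} = \sqrt{4 \sqrt{485} + 8807} = \sqrt{8807 + 4 \sqrt{485}}$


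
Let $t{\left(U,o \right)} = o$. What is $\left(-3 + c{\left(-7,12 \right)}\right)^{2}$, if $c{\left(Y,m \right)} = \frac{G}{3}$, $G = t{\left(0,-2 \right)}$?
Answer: $\frac{121}{9} \approx 13.444$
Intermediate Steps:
$G = -2$
$c{\left(Y,m \right)} = - \frac{2}{3}$
$\left(-3 + c{\left(-7,12 \right)}\right)^{2} = \left(-3 - \frac{2}{3}\right)^{2} = \left(- \frac{11}{3}\right)^{2} = \frac{121}{9}$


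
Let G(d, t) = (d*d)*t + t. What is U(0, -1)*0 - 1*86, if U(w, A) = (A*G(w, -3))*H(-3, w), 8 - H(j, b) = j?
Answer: -86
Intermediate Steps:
H(j, b) = 8 - j
G(d, t) = t + t*d² (G(d, t) = d²*t + t = t*d² + t = t + t*d²)
U(w, A) = 11*A*(-3 - 3*w²) (U(w, A) = (A*(-3*(1 + w²)))*(8 - 1*(-3)) = (A*(-3 - 3*w²))*(8 + 3) = (A*(-3 - 3*w²))*11 = 11*A*(-3 - 3*w²))
U(0, -1)*0 - 1*86 = -33*(-1)*(1 + 0²)*0 - 1*86 = -33*(-1)*(1 + 0)*0 - 86 = -33*(-1)*1*0 - 86 = 33*0 - 86 = 0 - 86 = -86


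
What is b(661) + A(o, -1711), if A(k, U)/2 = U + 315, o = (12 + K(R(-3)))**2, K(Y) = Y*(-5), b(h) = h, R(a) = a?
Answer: -2131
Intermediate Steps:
K(Y) = -5*Y
o = 729 (o = (12 - 5*(-3))**2 = (12 + 15)**2 = 27**2 = 729)
A(k, U) = 630 + 2*U (A(k, U) = 2*(U + 315) = 2*(315 + U) = 630 + 2*U)
b(661) + A(o, -1711) = 661 + (630 + 2*(-1711)) = 661 + (630 - 3422) = 661 - 2792 = -2131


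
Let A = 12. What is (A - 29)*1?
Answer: -17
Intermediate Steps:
(A - 29)*1 = (12 - 29)*1 = -17*1 = -17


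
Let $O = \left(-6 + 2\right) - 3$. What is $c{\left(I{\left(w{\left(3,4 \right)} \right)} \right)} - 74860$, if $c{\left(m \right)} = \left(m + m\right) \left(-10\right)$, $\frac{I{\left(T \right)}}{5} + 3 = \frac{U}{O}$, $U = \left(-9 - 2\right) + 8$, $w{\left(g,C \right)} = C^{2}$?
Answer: $- \frac{522220}{7} \approx -74603.0$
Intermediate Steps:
$O = -7$ ($O = -4 - 3 = -7$)
$U = -3$ ($U = -11 + 8 = -3$)
$I{\left(T \right)} = - \frac{90}{7}$ ($I{\left(T \right)} = -15 + 5 \left(- \frac{3}{-7}\right) = -15 + 5 \left(\left(-3\right) \left(- \frac{1}{7}\right)\right) = -15 + 5 \cdot \frac{3}{7} = -15 + \frac{15}{7} = - \frac{90}{7}$)
$c{\left(m \right)} = - 20 m$ ($c{\left(m \right)} = 2 m \left(-10\right) = - 20 m$)
$c{\left(I{\left(w{\left(3,4 \right)} \right)} \right)} - 74860 = \left(-20\right) \left(- \frac{90}{7}\right) - 74860 = \frac{1800}{7} - 74860 = - \frac{522220}{7}$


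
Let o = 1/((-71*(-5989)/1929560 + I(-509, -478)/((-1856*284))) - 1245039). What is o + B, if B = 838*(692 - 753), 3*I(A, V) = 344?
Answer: -3034258748027901335734/59357931608831053 ≈ -51118.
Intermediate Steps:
I(A, V) = 344/3 (I(A, V) = (1/3)*344 = 344/3)
B = -51118 (B = 838*(-61) = -51118)
o = -47675568480/59357931608831053 (o = 1/((-71*(-5989)/1929560 + 344/(3*((-1856*284)))) - 1245039) = 1/((425219*(1/1929560) + (344/3)/(-527104)) - 1245039) = 1/((425219/1929560 + (344/3)*(-1/527104)) - 1245039) = 1/((425219/1929560 - 43/197664) - 1245039) = 1/(10495939667/47675568480 - 1245039) = 1/(-59357931608831053/47675568480) = -47675568480/59357931608831053 ≈ -8.0319e-7)
o + B = -47675568480/59357931608831053 - 51118 = -3034258748027901335734/59357931608831053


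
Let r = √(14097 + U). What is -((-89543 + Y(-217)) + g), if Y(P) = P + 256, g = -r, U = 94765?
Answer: 89504 + √108862 ≈ 89834.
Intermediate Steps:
r = √108862 (r = √(14097 + 94765) = √108862 ≈ 329.94)
g = -√108862 ≈ -329.94
Y(P) = 256 + P
-((-89543 + Y(-217)) + g) = -((-89543 + (256 - 217)) - √108862) = -((-89543 + 39) - √108862) = -(-89504 - √108862) = 89504 + √108862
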